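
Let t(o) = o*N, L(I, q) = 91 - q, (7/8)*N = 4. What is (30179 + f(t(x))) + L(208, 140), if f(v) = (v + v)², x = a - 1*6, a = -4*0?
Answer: 1623826/49 ≈ 33139.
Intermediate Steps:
N = 32/7 (N = (8/7)*4 = 32/7 ≈ 4.5714)
a = 0
x = -6 (x = 0 - 1*6 = 0 - 6 = -6)
t(o) = 32*o/7 (t(o) = o*(32/7) = 32*o/7)
f(v) = 4*v² (f(v) = (2*v)² = 4*v²)
(30179 + f(t(x))) + L(208, 140) = (30179 + 4*((32/7)*(-6))²) + (91 - 1*140) = (30179 + 4*(-192/7)²) + (91 - 140) = (30179 + 4*(36864/49)) - 49 = (30179 + 147456/49) - 49 = 1626227/49 - 49 = 1623826/49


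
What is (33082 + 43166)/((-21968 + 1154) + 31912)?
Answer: 38124/5549 ≈ 6.8704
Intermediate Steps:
(33082 + 43166)/((-21968 + 1154) + 31912) = 76248/(-20814 + 31912) = 76248/11098 = 76248*(1/11098) = 38124/5549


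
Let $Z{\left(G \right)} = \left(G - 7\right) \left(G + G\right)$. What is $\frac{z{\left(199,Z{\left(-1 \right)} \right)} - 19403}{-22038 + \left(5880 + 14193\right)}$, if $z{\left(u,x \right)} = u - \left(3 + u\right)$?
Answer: $\frac{19406}{1965} \approx 9.8758$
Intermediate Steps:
$Z{\left(G \right)} = 2 G \left(-7 + G\right)$ ($Z{\left(G \right)} = \left(-7 + G\right) 2 G = 2 G \left(-7 + G\right)$)
$z{\left(u,x \right)} = -3$ ($z{\left(u,x \right)} = u - \left(3 + u\right) = -3$)
$\frac{z{\left(199,Z{\left(-1 \right)} \right)} - 19403}{-22038 + \left(5880 + 14193\right)} = \frac{-3 - 19403}{-22038 + \left(5880 + 14193\right)} = - \frac{19406}{-22038 + 20073} = - \frac{19406}{-1965} = \left(-19406\right) \left(- \frac{1}{1965}\right) = \frac{19406}{1965}$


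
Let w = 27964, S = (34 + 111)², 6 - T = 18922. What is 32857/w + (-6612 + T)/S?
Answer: -23046567/587943100 ≈ -0.039199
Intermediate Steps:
T = -18916 (T = 6 - 1*18922 = 6 - 18922 = -18916)
S = 21025 (S = 145² = 21025)
32857/w + (-6612 + T)/S = 32857/27964 + (-6612 - 18916)/21025 = 32857*(1/27964) - 25528*1/21025 = 32857/27964 - 25528/21025 = -23046567/587943100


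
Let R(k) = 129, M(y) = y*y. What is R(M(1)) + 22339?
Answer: 22468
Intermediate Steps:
M(y) = y**2
R(M(1)) + 22339 = 129 + 22339 = 22468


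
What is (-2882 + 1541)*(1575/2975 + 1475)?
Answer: -33637644/17 ≈ -1.9787e+6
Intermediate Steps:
(-2882 + 1541)*(1575/2975 + 1475) = -1341*(1575*(1/2975) + 1475) = -1341*(9/17 + 1475) = -1341*25084/17 = -33637644/17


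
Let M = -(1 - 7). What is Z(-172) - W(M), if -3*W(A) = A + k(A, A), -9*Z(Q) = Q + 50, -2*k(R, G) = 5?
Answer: 265/18 ≈ 14.722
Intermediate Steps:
k(R, G) = -5/2 (k(R, G) = -½*5 = -5/2)
Z(Q) = -50/9 - Q/9 (Z(Q) = -(Q + 50)/9 = -(50 + Q)/9 = -50/9 - Q/9)
M = 6 (M = -1*(-6) = 6)
W(A) = ⅚ - A/3 (W(A) = -(A - 5/2)/3 = -(-5/2 + A)/3 = ⅚ - A/3)
Z(-172) - W(M) = (-50/9 - ⅑*(-172)) - (⅚ - ⅓*6) = (-50/9 + 172/9) - (⅚ - 2) = 122/9 - 1*(-7/6) = 122/9 + 7/6 = 265/18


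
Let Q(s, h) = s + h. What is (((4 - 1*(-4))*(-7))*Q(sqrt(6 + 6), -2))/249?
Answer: 112/249 - 112*sqrt(3)/249 ≈ -0.32928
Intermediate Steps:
Q(s, h) = h + s
(((4 - 1*(-4))*(-7))*Q(sqrt(6 + 6), -2))/249 = (((4 - 1*(-4))*(-7))*(-2 + sqrt(6 + 6)))/249 = (((4 + 4)*(-7))*(-2 + sqrt(12)))*(1/249) = ((8*(-7))*(-2 + 2*sqrt(3)))*(1/249) = -56*(-2 + 2*sqrt(3))*(1/249) = (112 - 112*sqrt(3))*(1/249) = 112/249 - 112*sqrt(3)/249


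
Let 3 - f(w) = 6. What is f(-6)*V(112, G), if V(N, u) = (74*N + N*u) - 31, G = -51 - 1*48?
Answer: 8493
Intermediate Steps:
G = -99 (G = -51 - 48 = -99)
f(w) = -3 (f(w) = 3 - 1*6 = 3 - 6 = -3)
V(N, u) = -31 + 74*N + N*u
f(-6)*V(112, G) = -3*(-31 + 74*112 + 112*(-99)) = -3*(-31 + 8288 - 11088) = -3*(-2831) = 8493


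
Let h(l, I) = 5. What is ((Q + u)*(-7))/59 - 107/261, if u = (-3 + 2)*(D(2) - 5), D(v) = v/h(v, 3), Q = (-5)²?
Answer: -301961/76995 ≈ -3.9218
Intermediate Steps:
Q = 25
D(v) = v/5
u = 23/5 (u = (-3 + 2)*((⅕)*2 - 5) = -(⅖ - 5) = -1*(-23/5) = 23/5 ≈ 4.6000)
((Q + u)*(-7))/59 - 107/261 = ((25 + 23/5)*(-7))/59 - 107/261 = ((148/5)*(-7))*(1/59) - 107*1/261 = -1036/5*1/59 - 107/261 = -1036/295 - 107/261 = -301961/76995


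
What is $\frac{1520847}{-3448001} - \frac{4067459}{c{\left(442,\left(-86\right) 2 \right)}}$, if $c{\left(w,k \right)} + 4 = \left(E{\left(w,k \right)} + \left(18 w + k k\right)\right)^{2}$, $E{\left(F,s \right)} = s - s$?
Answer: $- \frac{2157280664721271}{4859100912259596} \approx -0.44397$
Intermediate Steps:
$E{\left(F,s \right)} = 0$
$c{\left(w,k \right)} = -4 + \left(k^{2} + 18 w\right)^{2}$ ($c{\left(w,k \right)} = -4 + \left(0 + \left(18 w + k k\right)\right)^{2} = -4 + \left(0 + \left(18 w + k^{2}\right)\right)^{2} = -4 + \left(0 + \left(k^{2} + 18 w\right)\right)^{2} = -4 + \left(k^{2} + 18 w\right)^{2}$)
$\frac{1520847}{-3448001} - \frac{4067459}{c{\left(442,\left(-86\right) 2 \right)}} = \frac{1520847}{-3448001} - \frac{4067459}{-4 + \left(\left(\left(-86\right) 2\right)^{2} + 18 \cdot 442\right)^{2}} = 1520847 \left(- \frac{1}{3448001}\right) - \frac{4067459}{-4 + \left(\left(-172\right)^{2} + 7956\right)^{2}} = - \frac{1520847}{3448001} - \frac{4067459}{-4 + \left(29584 + 7956\right)^{2}} = - \frac{1520847}{3448001} - \frac{4067459}{-4 + 37540^{2}} = - \frac{1520847}{3448001} - \frac{4067459}{-4 + 1409251600} = - \frac{1520847}{3448001} - \frac{4067459}{1409251596} = - \frac{2157280664721271}{4859100912259596}$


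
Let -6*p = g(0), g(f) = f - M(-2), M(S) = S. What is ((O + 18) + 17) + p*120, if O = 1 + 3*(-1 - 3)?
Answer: -16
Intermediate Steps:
O = -11 (O = 1 + 3*(-4) = 1 - 12 = -11)
g(f) = 2 + f (g(f) = f - 1*(-2) = f + 2 = 2 + f)
p = -⅓ (p = -(2 + 0)/6 = -⅙*2 = -⅓ ≈ -0.33333)
((O + 18) + 17) + p*120 = ((-11 + 18) + 17) - ⅓*120 = (7 + 17) - 40 = 24 - 40 = -16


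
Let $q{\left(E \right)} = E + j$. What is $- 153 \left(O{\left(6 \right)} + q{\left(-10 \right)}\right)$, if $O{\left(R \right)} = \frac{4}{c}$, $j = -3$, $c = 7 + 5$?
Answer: $1938$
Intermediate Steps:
$c = 12$
$O{\left(R \right)} = \frac{1}{3}$ ($O{\left(R \right)} = \frac{4}{12} = 4 \cdot \frac{1}{12} = \frac{1}{3}$)
$q{\left(E \right)} = -3 + E$ ($q{\left(E \right)} = E - 3 = -3 + E$)
$- 153 \left(O{\left(6 \right)} + q{\left(-10 \right)}\right) = - 153 \left(\frac{1}{3} - 13\right) = \left(-153\right) \left(- \frac{38}{3}\right) = 1938$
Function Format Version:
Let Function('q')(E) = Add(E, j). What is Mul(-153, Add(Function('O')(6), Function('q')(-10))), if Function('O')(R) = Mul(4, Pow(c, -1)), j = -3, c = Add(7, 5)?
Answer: 1938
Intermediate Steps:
c = 12
Function('O')(R) = Rational(1, 3) (Function('O')(R) = Mul(4, Pow(12, -1)) = Mul(4, Rational(1, 12)) = Rational(1, 3))
Function('q')(E) = Add(-3, E) (Function('q')(E) = Add(E, -3) = Add(-3, E))
Mul(-153, Add(Function('O')(6), Function('q')(-10))) = Mul(-153, Add(Rational(1, 3), Add(-3, -10))) = Mul(-153, Add(Rational(1, 3), -13)) = Mul(-153, Rational(-38, 3)) = 1938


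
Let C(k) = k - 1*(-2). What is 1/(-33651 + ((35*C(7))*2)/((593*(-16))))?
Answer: -4744/159640659 ≈ -2.9717e-5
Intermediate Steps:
C(k) = 2 + k (C(k) = k + 2 = 2 + k)
1/(-33651 + ((35*C(7))*2)/((593*(-16)))) = 1/(-33651 + ((35*(2 + 7))*2)/((593*(-16)))) = 1/(-33651 + ((35*9)*2)/(-9488)) = 1/(-33651 + (315*2)*(-1/9488)) = 1/(-33651 + 630*(-1/9488)) = 1/(-33651 - 315/4744) = 1/(-159640659/4744) = -4744/159640659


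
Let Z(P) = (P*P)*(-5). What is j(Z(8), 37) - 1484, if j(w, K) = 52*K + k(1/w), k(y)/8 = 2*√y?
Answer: 440 + 2*I*√5/5 ≈ 440.0 + 0.89443*I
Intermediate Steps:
k(y) = 16*√y (k(y) = 8*(2*√y) = 16*√y)
Z(P) = -5*P² (Z(P) = P²*(-5) = -5*P²)
j(w, K) = 16*√(1/w) + 52*K (j(w, K) = 52*K + 16*√(1/w) = 16*√(1/w) + 52*K)
j(Z(8), 37) - 1484 = (16*√(1/(-5*8²)) + 52*37) - 1484 = (16*√(1/(-5*64)) + 1924) - 1484 = (16*√(1/(-320)) + 1924) - 1484 = (16*√(-1/320) + 1924) - 1484 = (16*(I*√5/40) + 1924) - 1484 = (2*I*√5/5 + 1924) - 1484 = (1924 + 2*I*√5/5) - 1484 = 440 + 2*I*√5/5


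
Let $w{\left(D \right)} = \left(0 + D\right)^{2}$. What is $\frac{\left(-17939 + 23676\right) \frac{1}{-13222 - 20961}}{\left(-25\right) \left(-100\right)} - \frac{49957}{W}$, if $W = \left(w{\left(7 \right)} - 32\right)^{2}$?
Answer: $- \frac{4269201985493}{24697217500} \approx -172.86$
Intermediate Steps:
$w{\left(D \right)} = D^{2}$
$W = 289$ ($W = \left(7^{2} - 32\right)^{2} = \left(49 - 32\right)^{2} = 17^{2} = 289$)
$\frac{\left(-17939 + 23676\right) \frac{1}{-13222 - 20961}}{\left(-25\right) \left(-100\right)} - \frac{49957}{W} = \frac{\left(-17939 + 23676\right) \frac{1}{-13222 - 20961}}{\left(-25\right) \left(-100\right)} - \frac{49957}{289} = \frac{5737 \frac{1}{-13222 - 20961}}{2500} - \frac{49957}{289} = \frac{5737}{-34183} \cdot \frac{1}{2500} - \frac{49957}{289} = 5737 \left(- \frac{1}{34183}\right) \frac{1}{2500} - \frac{49957}{289} = \left(- \frac{5737}{34183}\right) \frac{1}{2500} - \frac{49957}{289} = - \frac{5737}{85457500} - \frac{49957}{289} = - \frac{4269201985493}{24697217500}$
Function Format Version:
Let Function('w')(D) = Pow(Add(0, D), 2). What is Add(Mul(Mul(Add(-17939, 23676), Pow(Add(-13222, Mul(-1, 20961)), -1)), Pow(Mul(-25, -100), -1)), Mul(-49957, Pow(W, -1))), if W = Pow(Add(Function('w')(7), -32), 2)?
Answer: Rational(-4269201985493, 24697217500) ≈ -172.86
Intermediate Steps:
Function('w')(D) = Pow(D, 2)
W = 289 (W = Pow(Add(Pow(7, 2), -32), 2) = Pow(Add(49, -32), 2) = Pow(17, 2) = 289)
Add(Mul(Mul(Add(-17939, 23676), Pow(Add(-13222, Mul(-1, 20961)), -1)), Pow(Mul(-25, -100), -1)), Mul(-49957, Pow(W, -1))) = Add(Mul(Mul(Add(-17939, 23676), Pow(Add(-13222, Mul(-1, 20961)), -1)), Pow(Mul(-25, -100), -1)), Mul(-49957, Pow(289, -1))) = Add(Mul(Mul(5737, Pow(Add(-13222, -20961), -1)), Pow(2500, -1)), Mul(-49957, Rational(1, 289))) = Add(Mul(Mul(5737, Pow(-34183, -1)), Rational(1, 2500)), Rational(-49957, 289)) = Add(Mul(Mul(5737, Rational(-1, 34183)), Rational(1, 2500)), Rational(-49957, 289)) = Add(Mul(Rational(-5737, 34183), Rational(1, 2500)), Rational(-49957, 289)) = Add(Rational(-5737, 85457500), Rational(-49957, 289)) = Rational(-4269201985493, 24697217500)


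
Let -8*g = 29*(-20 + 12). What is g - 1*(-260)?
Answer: 289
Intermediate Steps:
g = 29 (g = -29*(-20 + 12)/8 = -29*(-8)/8 = -1/8*(-232) = 29)
g - 1*(-260) = 29 - 1*(-260) = 29 + 260 = 289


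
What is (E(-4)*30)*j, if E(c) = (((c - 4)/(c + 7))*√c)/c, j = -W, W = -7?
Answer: 280*I ≈ 280.0*I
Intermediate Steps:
j = 7 (j = -1*(-7) = 7)
E(c) = (-4 + c)/(√c*(7 + c)) (E(c) = (((-4 + c)/(7 + c))*√c)/c = (√c*(-4 + c)/(7 + c))/c = (-4 + c)/(√c*(7 + c)))
(E(-4)*30)*j = (((-4 - 4)/(√(-4)*(7 - 4)))*30)*7 = ((-I/2*(-8)/3)*30)*7 = ((-I/2*(⅓)*(-8))*30)*7 = ((4*I/3)*30)*7 = (40*I)*7 = 280*I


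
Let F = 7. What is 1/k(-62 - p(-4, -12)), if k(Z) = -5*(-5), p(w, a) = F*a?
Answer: 1/25 ≈ 0.040000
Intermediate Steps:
p(w, a) = 7*a
k(Z) = 25
1/k(-62 - p(-4, -12)) = 1/25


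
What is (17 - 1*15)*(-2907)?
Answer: -5814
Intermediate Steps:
(17 - 1*15)*(-2907) = (17 - 15)*(-2907) = 2*(-2907) = -5814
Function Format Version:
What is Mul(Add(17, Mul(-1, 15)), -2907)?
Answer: -5814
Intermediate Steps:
Mul(Add(17, Mul(-1, 15)), -2907) = Mul(Add(17, -15), -2907) = Mul(2, -2907) = -5814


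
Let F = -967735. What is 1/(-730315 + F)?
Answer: -1/1698050 ≈ -5.8891e-7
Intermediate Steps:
1/(-730315 + F) = 1/(-730315 - 967735) = 1/(-1698050) = -1/1698050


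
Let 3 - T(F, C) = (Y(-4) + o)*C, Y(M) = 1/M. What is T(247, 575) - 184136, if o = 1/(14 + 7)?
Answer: -15457397/84 ≈ -1.8402e+5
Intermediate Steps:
Y(M) = 1/M
o = 1/21 ≈ 0.047619
T(F, C) = 3 + 17*C/84 (T(F, C) = 3 - (1/(-4) + 1/21)*C = 3 - (-¼ + 1/21)*C = 3 - (-17)*C/84 = 3 + 17*C/84)
T(247, 575) - 184136 = (3 + (17/84)*575) - 184136 = (3 + 9775/84) - 184136 = 10027/84 - 184136 = -15457397/84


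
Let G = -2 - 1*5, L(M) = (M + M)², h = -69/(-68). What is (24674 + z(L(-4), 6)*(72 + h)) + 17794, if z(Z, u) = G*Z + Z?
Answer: 245316/17 ≈ 14430.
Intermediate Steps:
h = 69/68 (h = -69*(-1/68) = 69/68 ≈ 1.0147)
L(M) = 4*M² (L(M) = (2*M)² = 4*M²)
G = -7 (G = -2 - 5 = -7)
z(Z, u) = -6*Z (z(Z, u) = -7*Z + Z = -6*Z)
(24674 + z(L(-4), 6)*(72 + h)) + 17794 = (24674 + (-24*(-4)²)*(72 + 69/68)) + 17794 = (24674 - 24*16*(4965/68)) + 17794 = (24674 - 6*64*(4965/68)) + 17794 = (24674 - 384*4965/68) + 17794 = (24674 - 476640/17) + 17794 = -57182/17 + 17794 = 245316/17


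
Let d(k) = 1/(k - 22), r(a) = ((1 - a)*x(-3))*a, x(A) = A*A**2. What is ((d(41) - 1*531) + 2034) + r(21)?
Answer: 244018/19 ≈ 12843.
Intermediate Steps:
x(A) = A**3
r(a) = a*(-27 + 27*a) (r(a) = ((1 - a)*(-3)**3)*a = ((1 - a)*(-27))*a = (-27 + 27*a)*a = a*(-27 + 27*a))
d(k) = 1/(-22 + k)
((d(41) - 1*531) + 2034) + r(21) = ((1/(-22 + 41) - 1*531) + 2034) + 27*21*(-1 + 21) = ((1/19 - 531) + 2034) + 27*21*20 = ((1/19 - 531) + 2034) + 11340 = (-10088/19 + 2034) + 11340 = 28558/19 + 11340 = 244018/19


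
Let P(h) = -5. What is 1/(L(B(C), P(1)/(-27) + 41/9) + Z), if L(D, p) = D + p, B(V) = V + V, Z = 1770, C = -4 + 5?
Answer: 27/47972 ≈ 0.00056283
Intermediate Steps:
C = 1
B(V) = 2*V
1/(L(B(C), P(1)/(-27) + 41/9) + Z) = 1/((2*1 + (-5/(-27) + 41/9)) + 1770) = 1/((2 + (-5*(-1/27) + 41*(1/9))) + 1770) = 1/((2 + (5/27 + 41/9)) + 1770) = 1/((2 + 128/27) + 1770) = 1/(182/27 + 1770) = 1/(47972/27) = 27/47972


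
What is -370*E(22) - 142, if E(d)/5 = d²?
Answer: -895542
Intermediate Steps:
E(d) = 5*d²
-370*E(22) - 142 = -1850*22² - 142 = -1850*484 - 142 = -370*2420 - 142 = -895400 - 142 = -895542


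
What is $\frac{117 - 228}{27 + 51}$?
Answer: $- \frac{37}{26} \approx -1.4231$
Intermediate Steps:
$\frac{117 - 228}{27 + 51} = - \frac{111}{78} = \left(-111\right) \frac{1}{78} = - \frac{37}{26}$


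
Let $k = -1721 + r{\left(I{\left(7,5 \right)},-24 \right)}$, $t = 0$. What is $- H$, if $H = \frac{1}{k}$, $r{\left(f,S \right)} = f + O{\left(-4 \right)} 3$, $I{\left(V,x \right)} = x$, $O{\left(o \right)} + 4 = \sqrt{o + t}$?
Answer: $\frac{48}{82945} + \frac{i}{497670} \approx 0.0005787 + 2.0094 \cdot 10^{-6} i$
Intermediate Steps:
$O{\left(o \right)} = -4 + \sqrt{o}$ ($O{\left(o \right)} = -4 + \sqrt{o + 0} = -4 + \sqrt{o}$)
$r{\left(f,S \right)} = -12 + f + 6 i$ ($r{\left(f,S \right)} = f + \left(-4 + \sqrt{-4}\right) 3 = f + \left(-4 + 2 i\right) 3 = f - \left(12 - 6 i\right) = -12 + f + 6 i$)
$k = -1728 + 6 i$ ($k = -1721 + \left(-12 + 5 + 6 i\right) = -1721 - \left(7 - 6 i\right) = -1728 + 6 i \approx -1728.0 + 6.0 i$)
$H = \frac{-1728 - 6 i}{2986020}$ ($H = \frac{1}{-1728 + 6 i} = \frac{-1728 - 6 i}{2986020} \approx -0.0005787 - 2.0094 \cdot 10^{-6} i$)
$- H = - (- \frac{48}{82945} - \frac{i}{497670}) = \frac{48}{82945} + \frac{i}{497670}$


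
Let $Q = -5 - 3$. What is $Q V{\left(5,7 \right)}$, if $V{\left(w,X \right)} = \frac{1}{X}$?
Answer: $- \frac{8}{7} \approx -1.1429$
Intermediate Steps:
$Q = -8$ ($Q = -5 - 3 = -8$)
$Q V{\left(5,7 \right)} = - \frac{8}{7}$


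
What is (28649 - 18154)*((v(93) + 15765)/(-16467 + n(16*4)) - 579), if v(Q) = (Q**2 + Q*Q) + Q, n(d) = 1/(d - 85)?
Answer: -527161509615/86452 ≈ -6.0977e+6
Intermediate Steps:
n(d) = 1/(-85 + d)
v(Q) = Q + 2*Q**2 (v(Q) = (Q**2 + Q**2) + Q = 2*Q**2 + Q = Q + 2*Q**2)
(28649 - 18154)*((v(93) + 15765)/(-16467 + n(16*4)) - 579) = (28649 - 18154)*((93*(1 + 2*93) + 15765)/(-16467 + 1/(-85 + 16*4)) - 579) = 10495*((93*(1 + 186) + 15765)/(-16467 + 1/(-85 + 64)) - 579) = 10495*((93*187 + 15765)/(-16467 + 1/(-21)) - 579) = 10495*((17391 + 15765)/(-16467 - 1/21) - 579) = 10495*(33156/(-345808/21) - 579) = 10495*(33156*(-21/345808) - 579) = 10495*(-174069/86452 - 579) = 10495*(-50229777/86452) = -527161509615/86452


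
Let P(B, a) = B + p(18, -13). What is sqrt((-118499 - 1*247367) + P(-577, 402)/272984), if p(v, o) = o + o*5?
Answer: I*sqrt(6816107795272554)/136492 ≈ 604.87*I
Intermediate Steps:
p(v, o) = 6*o (p(v, o) = o + 5*o = 6*o)
P(B, a) = -78 + B (P(B, a) = B + 6*(-13) = B - 78 = -78 + B)
sqrt((-118499 - 1*247367) + P(-577, 402)/272984) = sqrt((-118499 - 1*247367) + (-78 - 577)/272984) = sqrt((-118499 - 247367) - 655*1/272984) = sqrt(-365866 - 655/272984) = sqrt(-99875564799/272984) = I*sqrt(6816107795272554)/136492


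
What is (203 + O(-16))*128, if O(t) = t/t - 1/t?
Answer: 26120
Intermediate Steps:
O(t) = 1 - 1/t
(203 + O(-16))*128 = (203 + (-1 - 16)/(-16))*128 = (203 - 1/16*(-17))*128 = (203 + 17/16)*128 = (3265/16)*128 = 26120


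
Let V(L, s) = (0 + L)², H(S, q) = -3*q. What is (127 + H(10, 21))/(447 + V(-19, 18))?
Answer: 8/101 ≈ 0.079208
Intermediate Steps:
V(L, s) = L²
(127 + H(10, 21))/(447 + V(-19, 18)) = (127 - 3*21)/(447 + (-19)²) = (127 - 63)/(447 + 361) = 64/808 = 64*(1/808) = 8/101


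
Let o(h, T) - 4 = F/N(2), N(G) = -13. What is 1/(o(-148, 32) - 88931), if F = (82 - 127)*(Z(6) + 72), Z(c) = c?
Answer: -1/88657 ≈ -1.1279e-5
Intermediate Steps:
F = -3510 (F = (82 - 127)*(6 + 72) = -45*78 = -3510)
o(h, T) = 274 (o(h, T) = 4 - 3510/(-13) = 4 - 3510*(-1/13) = 4 + 270 = 274)
1/(o(-148, 32) - 88931) = 1/(274 - 88931) = 1/(-88657) = -1/88657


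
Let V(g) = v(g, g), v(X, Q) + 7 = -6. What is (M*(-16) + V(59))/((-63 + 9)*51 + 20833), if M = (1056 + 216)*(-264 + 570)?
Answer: -6227725/18079 ≈ -344.47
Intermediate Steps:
v(X, Q) = -13 (v(X, Q) = -7 - 6 = -13)
M = 389232 (M = 1272*306 = 389232)
V(g) = -13
(M*(-16) + V(59))/((-63 + 9)*51 + 20833) = (389232*(-16) - 13)/((-63 + 9)*51 + 20833) = (-6227712 - 13)/(-54*51 + 20833) = -6227725/(-2754 + 20833) = -6227725/18079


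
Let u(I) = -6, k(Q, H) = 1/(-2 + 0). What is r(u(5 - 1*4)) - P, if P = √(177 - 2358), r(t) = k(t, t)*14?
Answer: -7 - I*√2181 ≈ -7.0 - 46.701*I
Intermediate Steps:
k(Q, H) = -½ (k(Q, H) = 1/(-2) = -½)
r(t) = -7 (r(t) = -½*14 = -7)
P = I*√2181 (P = √(-2181) = I*√2181 ≈ 46.701*I)
r(u(5 - 1*4)) - P = -7 - I*√2181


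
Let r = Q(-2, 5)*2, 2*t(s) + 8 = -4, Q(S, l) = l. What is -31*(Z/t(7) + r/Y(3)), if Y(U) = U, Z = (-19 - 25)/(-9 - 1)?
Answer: -403/5 ≈ -80.600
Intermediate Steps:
t(s) = -6 (t(s) = -4 + (½)*(-4) = -4 - 2 = -6)
Z = 22/5 (Z = -44/(-10) = -44*(-⅒) = 22/5 ≈ 4.4000)
r = 10 (r = 5*2 = 10)
-31*(Z/t(7) + r/Y(3)) = -31*((22/5)/(-6) + 10/3) = -31*((22/5)*(-⅙) + 10*(⅓)) = -31*(-11/15 + 10/3) = -31*13/5 = -403/5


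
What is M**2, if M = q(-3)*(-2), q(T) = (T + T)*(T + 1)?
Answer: 576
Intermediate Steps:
q(T) = 2*T*(1 + T) (q(T) = (2*T)*(1 + T) = 2*T*(1 + T))
M = -24 (M = (2*(-3)*(1 - 3))*(-2) = (2*(-3)*(-2))*(-2) = 12*(-2) = -24)
M**2 = (-24)**2 = 576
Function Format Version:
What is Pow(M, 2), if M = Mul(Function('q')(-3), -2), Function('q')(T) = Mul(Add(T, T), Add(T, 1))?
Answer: 576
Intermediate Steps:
Function('q')(T) = Mul(2, T, Add(1, T)) (Function('q')(T) = Mul(Mul(2, T), Add(1, T)) = Mul(2, T, Add(1, T)))
M = -24 (M = Mul(Mul(2, -3, Add(1, -3)), -2) = Mul(Mul(2, -3, -2), -2) = Mul(12, -2) = -24)
Pow(M, 2) = Pow(-24, 2) = 576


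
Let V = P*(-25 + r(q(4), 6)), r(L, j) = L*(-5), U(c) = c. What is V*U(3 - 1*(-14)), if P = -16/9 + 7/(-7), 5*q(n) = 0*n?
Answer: 10625/9 ≈ 1180.6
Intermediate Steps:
q(n) = 0 (q(n) = (0*n)/5 = (1/5)*0 = 0)
r(L, j) = -5*L
P = -25/9 (P = -16*1/9 + 7*(-1/7) = -16/9 - 1 = -25/9 ≈ -2.7778)
V = 625/9 (V = -25*(-25 - 5*0)/9 = -25*(-25 + 0)/9 = -25/9*(-25) = 625/9 ≈ 69.444)
V*U(3 - 1*(-14)) = 625*(3 - 1*(-14))/9 = 625*(3 + 14)/9 = (625/9)*17 = 10625/9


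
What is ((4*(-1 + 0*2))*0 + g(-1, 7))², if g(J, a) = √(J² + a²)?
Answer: 50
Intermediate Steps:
((4*(-1 + 0*2))*0 + g(-1, 7))² = ((4*(-1 + 0*2))*0 + √((-1)² + 7²))² = ((4*(-1 + 0))*0 + √(1 + 49))² = ((4*(-1))*0 + √50)² = (-4*0 + 5*√2)² = (0 + 5*√2)² = (5*√2)² = 50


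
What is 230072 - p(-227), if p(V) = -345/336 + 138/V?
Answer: 5849392089/25424 ≈ 2.3007e+5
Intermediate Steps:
p(V) = -115/112 + 138/V (p(V) = -345*1/336 + 138/V = -115/112 + 138/V)
230072 - p(-227) = 230072 - (-115/112 + 138/(-227)) = 230072 - (-115/112 + 138*(-1/227)) = 230072 - (-115/112 - 138/227) = 230072 - 1*(-41561/25424) = 230072 + 41561/25424 = 5849392089/25424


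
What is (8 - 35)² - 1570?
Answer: -841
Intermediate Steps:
(8 - 35)² - 1570 = (-27)² - 1570 = 729 - 1570 = -841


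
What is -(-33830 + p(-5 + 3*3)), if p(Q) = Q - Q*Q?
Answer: 33842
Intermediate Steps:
p(Q) = Q - Q²
-(-33830 + p(-5 + 3*3)) = -(-33830 + (-5 + 3*3)*(1 - (-5 + 3*3))) = -(-33830 + (-5 + 9)*(1 - (-5 + 9))) = -(-33830 + 4*(1 - 1*4)) = -(-33830 + 4*(1 - 4)) = -(-33830 + 4*(-3)) = -(-33830 - 12) = -1*(-33842) = 33842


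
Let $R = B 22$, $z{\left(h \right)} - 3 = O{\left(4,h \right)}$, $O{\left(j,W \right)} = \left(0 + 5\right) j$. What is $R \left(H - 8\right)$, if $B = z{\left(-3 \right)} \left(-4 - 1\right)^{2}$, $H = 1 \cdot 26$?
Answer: $227700$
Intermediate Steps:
$O{\left(j,W \right)} = 5 j$
$z{\left(h \right)} = 23$ ($z{\left(h \right)} = 3 + 5 \cdot 4 = 3 + 20 = 23$)
$H = 26$
$B = 575$ ($B = 23 \left(-4 - 1\right)^{2} = 23 \left(-5\right)^{2} = 23 \cdot 25 = 575$)
$R = 12650$ ($R = 575 \cdot 22 = 12650$)
$R \left(H - 8\right) = 12650 \left(26 - 8\right) = 12650 \cdot 18 = 227700$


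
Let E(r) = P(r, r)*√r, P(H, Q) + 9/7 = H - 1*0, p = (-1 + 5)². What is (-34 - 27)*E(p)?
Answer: -25132/7 ≈ -3590.3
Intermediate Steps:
p = 16 (p = 4² = 16)
P(H, Q) = -9/7 + H (P(H, Q) = -9/7 + (H - 1*0) = -9/7 + (H + 0) = -9/7 + H)
E(r) = √r*(-9/7 + r) (E(r) = (-9/7 + r)*√r = √r*(-9/7 + r))
(-34 - 27)*E(p) = (-34 - 27)*(√16*(-9/7 + 16)) = -244*103/7 = -61*412/7 = -25132/7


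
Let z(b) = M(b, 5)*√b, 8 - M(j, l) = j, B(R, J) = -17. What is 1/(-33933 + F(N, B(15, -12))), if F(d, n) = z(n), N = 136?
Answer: -33933/1151459114 - 25*I*√17/1151459114 ≈ -2.947e-5 - 8.9519e-8*I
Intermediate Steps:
M(j, l) = 8 - j
z(b) = √b*(8 - b) (z(b) = (8 - b)*√b = √b*(8 - b))
F(d, n) = √n*(8 - n)
1/(-33933 + F(N, B(15, -12))) = 1/(-33933 + √(-17)*(8 - 1*(-17))) = 1/(-33933 + (I*√17)*(8 + 17)) = 1/(-33933 + (I*√17)*25) = 1/(-33933 + 25*I*√17)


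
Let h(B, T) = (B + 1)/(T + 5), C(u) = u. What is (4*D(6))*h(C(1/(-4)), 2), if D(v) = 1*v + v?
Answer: 36/7 ≈ 5.1429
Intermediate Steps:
h(B, T) = (1 + B)/(5 + T)
D(v) = 2*v (D(v) = v + v = 2*v)
(4*D(6))*h(C(1/(-4)), 2) = (4*(2*6))*((1 + 1/(-4))/(5 + 2)) = (4*12)*((1 + 1*(-¼))/7) = 48*((1 - ¼)/7) = 48*((⅐)*(¾)) = 48*(3/28) = 36/7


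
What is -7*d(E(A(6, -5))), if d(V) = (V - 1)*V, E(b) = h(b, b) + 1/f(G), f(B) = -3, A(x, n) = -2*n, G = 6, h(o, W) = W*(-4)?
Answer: -105028/9 ≈ -11670.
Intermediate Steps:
h(o, W) = -4*W
E(b) = -1/3 - 4*b (E(b) = -4*b + 1/(-3) = -4*b - 1/3 = -1/3 - 4*b)
d(V) = V*(-1 + V) (d(V) = (-1 + V)*V = V*(-1 + V))
-7*d(E(A(6, -5))) = -7*(-1/3 - (-8)*(-5))*(-1 + (-1/3 - (-8)*(-5))) = -7*(-1/3 - 4*10)*(-1 + (-1/3 - 4*10)) = -7*(-1/3 - 40)*(-1 + (-1/3 - 40)) = -(-847)*(-1 - 121/3)/3 = -(-847)*(-124)/(3*3) = -7*15004/9 = -105028/9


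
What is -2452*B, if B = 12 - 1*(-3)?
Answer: -36780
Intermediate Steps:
B = 15 (B = 12 + 3 = 15)
-2452*B = -2452*15 = -36780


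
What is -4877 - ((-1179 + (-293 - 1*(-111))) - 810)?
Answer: -2706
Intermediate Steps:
-4877 - ((-1179 + (-293 - 1*(-111))) - 810) = -4877 - ((-1179 + (-293 + 111)) - 810) = -4877 - ((-1179 - 182) - 810) = -4877 - (-1361 - 810) = -4877 - 1*(-2171) = -4877 + 2171 = -2706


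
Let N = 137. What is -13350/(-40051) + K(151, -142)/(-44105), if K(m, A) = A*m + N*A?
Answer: 2226727446/1766449355 ≈ 1.2606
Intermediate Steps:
K(m, A) = 137*A + A*m (K(m, A) = A*m + 137*A = 137*A + A*m)
-13350/(-40051) + K(151, -142)/(-44105) = -13350/(-40051) - 142*(137 + 151)/(-44105) = -13350*(-1/40051) - 142*288*(-1/44105) = 13350/40051 - 40896*(-1/44105) = 13350/40051 + 40896/44105 = 2226727446/1766449355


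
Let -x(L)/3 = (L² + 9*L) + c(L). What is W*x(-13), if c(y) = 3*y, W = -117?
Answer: 4563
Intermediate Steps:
x(L) = -36*L - 3*L² (x(L) = -3*((L² + 9*L) + 3*L) = -3*(L² + 12*L) = -36*L - 3*L²)
W*x(-13) = -351*(-13)*(-12 - 1*(-13)) = -351*(-13)*(-12 + 13) = -351*(-13) = -117*(-39) = 4563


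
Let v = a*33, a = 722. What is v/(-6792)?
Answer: -3971/1132 ≈ -3.5079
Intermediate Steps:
v = 23826 (v = 722*33 = 23826)
v/(-6792) = 23826/(-6792) = 23826*(-1/6792) = -3971/1132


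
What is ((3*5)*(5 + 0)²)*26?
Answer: 9750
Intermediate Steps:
((3*5)*(5 + 0)²)*26 = (15*5²)*26 = (15*25)*26 = 375*26 = 9750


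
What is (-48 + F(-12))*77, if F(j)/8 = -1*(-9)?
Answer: 1848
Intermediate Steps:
F(j) = 72 (F(j) = 8*(-1*(-9)) = 8*9 = 72)
(-48 + F(-12))*77 = (-48 + 72)*77 = 24*77 = 1848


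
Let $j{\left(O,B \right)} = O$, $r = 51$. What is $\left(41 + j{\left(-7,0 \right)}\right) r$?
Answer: $1734$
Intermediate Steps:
$\left(41 + j{\left(-7,0 \right)}\right) r = \left(41 - 7\right) 51 = 34 \cdot 51 = 1734$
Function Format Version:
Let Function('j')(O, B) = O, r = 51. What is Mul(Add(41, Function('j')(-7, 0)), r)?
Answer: 1734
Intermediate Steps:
Mul(Add(41, Function('j')(-7, 0)), r) = Mul(Add(41, -7), 51) = Mul(34, 51) = 1734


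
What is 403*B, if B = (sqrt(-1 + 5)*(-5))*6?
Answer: -24180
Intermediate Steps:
B = -60 (B = (sqrt(4)*(-5))*6 = (2*(-5))*6 = -10*6 = -60)
403*B = 403*(-60) = -24180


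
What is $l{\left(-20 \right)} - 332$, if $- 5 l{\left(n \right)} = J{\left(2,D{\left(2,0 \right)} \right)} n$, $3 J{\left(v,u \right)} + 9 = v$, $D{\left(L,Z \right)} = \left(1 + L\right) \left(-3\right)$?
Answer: $- \frac{1024}{3} \approx -341.33$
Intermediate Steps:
$D{\left(L,Z \right)} = -3 - 3 L$
$J{\left(v,u \right)} = -3 + \frac{v}{3}$
$l{\left(n \right)} = \frac{7 n}{15}$ ($l{\left(n \right)} = - \frac{\left(-3 + \frac{1}{3} \cdot 2\right) n}{5} = - \frac{\left(-3 + \frac{2}{3}\right) n}{5} = - \frac{\left(- \frac{7}{3}\right) n}{5} = \frac{7 n}{15}$)
$l{\left(-20 \right)} - 332 = \frac{7}{15} \left(-20\right) - 332 = - \frac{28}{3} - 332 = - \frac{1024}{3}$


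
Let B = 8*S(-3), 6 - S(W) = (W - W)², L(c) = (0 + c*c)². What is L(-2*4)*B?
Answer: 196608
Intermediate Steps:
L(c) = c⁴ (L(c) = (0 + c²)² = (c²)² = c⁴)
S(W) = 6 (S(W) = 6 - (W - W)² = 6 - 1*0² = 6 - 1*0 = 6 + 0 = 6)
B = 48 (B = 8*6 = 48)
L(-2*4)*B = (-2*4)⁴*48 = (-8)⁴*48 = 4096*48 = 196608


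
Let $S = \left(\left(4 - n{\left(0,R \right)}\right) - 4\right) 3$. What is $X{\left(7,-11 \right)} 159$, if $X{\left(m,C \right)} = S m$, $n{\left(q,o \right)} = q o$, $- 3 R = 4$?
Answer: $0$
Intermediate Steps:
$R = - \frac{4}{3}$ ($R = \left(- \frac{1}{3}\right) 4 = - \frac{4}{3} \approx -1.3333$)
$n{\left(q,o \right)} = o q$
$S = 0$ ($S = \left(\left(4 - \left(- \frac{4}{3}\right) 0\right) - 4\right) 3 = \left(\left(4 - 0\right) - 4\right) 3 = \left(\left(4 + 0\right) - 4\right) 3 = \left(4 - 4\right) 3 = 0 \cdot 3 = 0$)
$X{\left(m,C \right)} = 0$ ($X{\left(m,C \right)} = 0 m = 0$)
$X{\left(7,-11 \right)} 159 = 0 \cdot 159 = 0$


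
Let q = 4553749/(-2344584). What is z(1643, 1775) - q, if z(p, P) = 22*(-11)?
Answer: -562835579/2344584 ≈ -240.06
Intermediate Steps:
z(p, P) = -242
q = -4553749/2344584 (q = 4553749*(-1/2344584) = -4553749/2344584 ≈ -1.9422)
z(1643, 1775) - q = -242 - 1*(-4553749/2344584) = -242 + 4553749/2344584 = -562835579/2344584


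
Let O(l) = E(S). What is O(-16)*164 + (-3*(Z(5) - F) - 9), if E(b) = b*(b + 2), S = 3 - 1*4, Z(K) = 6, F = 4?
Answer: -179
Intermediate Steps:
S = -1 (S = 3 - 4 = -1)
E(b) = b*(2 + b)
O(l) = -1 (O(l) = -(2 - 1) = -1*1 = -1)
O(-16)*164 + (-3*(Z(5) - F) - 9) = -1*164 + (-3*(6 - 1*4) - 9) = -164 + (-3*(6 - 4) - 9) = -164 + (-3*2 - 9) = -164 + (-6 - 9) = -164 - 15 = -179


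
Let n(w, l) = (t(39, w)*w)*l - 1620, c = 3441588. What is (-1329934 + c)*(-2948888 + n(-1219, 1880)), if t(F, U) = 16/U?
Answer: -6166933467912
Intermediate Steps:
n(w, l) = -1620 + 16*l (n(w, l) = ((16/w)*w)*l - 1620 = 16*l - 1620 = -1620 + 16*l)
(-1329934 + c)*(-2948888 + n(-1219, 1880)) = (-1329934 + 3441588)*(-2948888 + (-1620 + 16*1880)) = 2111654*(-2948888 + (-1620 + 30080)) = 2111654*(-2948888 + 28460) = 2111654*(-2920428) = -6166933467912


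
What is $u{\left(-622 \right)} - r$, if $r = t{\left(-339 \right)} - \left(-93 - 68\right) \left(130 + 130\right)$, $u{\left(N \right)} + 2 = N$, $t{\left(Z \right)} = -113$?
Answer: $-42371$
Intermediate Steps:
$u{\left(N \right)} = -2 + N$
$r = 41747$ ($r = -113 - \left(-93 - 68\right) \left(130 + 130\right) = -113 - \left(-93 - 68\right) 260 = -113 - \left(-161\right) 260 = -113 - -41860 = -113 + 41860 = 41747$)
$u{\left(-622 \right)} - r = \left(-2 - 622\right) - 41747 = -624 - 41747 = -42371$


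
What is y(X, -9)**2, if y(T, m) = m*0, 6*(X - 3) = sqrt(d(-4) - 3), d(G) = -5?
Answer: 0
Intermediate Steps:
X = 3 + I*sqrt(2)/3 (X = 3 + sqrt(-5 - 3)/6 = 3 + sqrt(-8)/6 = 3 + (2*I*sqrt(2))/6 = 3 + I*sqrt(2)/3 ≈ 3.0 + 0.4714*I)
y(T, m) = 0
y(X, -9)**2 = 0**2 = 0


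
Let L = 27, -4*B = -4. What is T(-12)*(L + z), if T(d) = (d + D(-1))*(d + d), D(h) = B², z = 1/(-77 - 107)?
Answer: 163911/23 ≈ 7126.6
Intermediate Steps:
B = 1 (B = -¼*(-4) = 1)
z = -1/184 (z = 1/(-184) = -1/184 ≈ -0.0054348)
D(h) = 1 (D(h) = 1² = 1)
T(d) = 2*d*(1 + d) (T(d) = (d + 1)*(d + d) = (1 + d)*(2*d) = 2*d*(1 + d))
T(-12)*(L + z) = (2*(-12)*(1 - 12))*(27 - 1/184) = (2*(-12)*(-11))*(4967/184) = 264*(4967/184) = 163911/23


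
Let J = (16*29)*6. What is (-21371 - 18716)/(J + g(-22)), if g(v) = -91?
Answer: -40087/2693 ≈ -14.886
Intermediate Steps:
J = 2784 (J = 464*6 = 2784)
(-21371 - 18716)/(J + g(-22)) = (-21371 - 18716)/(2784 - 91) = -40087/2693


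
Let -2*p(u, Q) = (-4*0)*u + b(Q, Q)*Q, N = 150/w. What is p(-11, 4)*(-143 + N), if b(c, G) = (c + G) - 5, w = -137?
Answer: 118446/137 ≈ 864.57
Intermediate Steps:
b(c, G) = -5 + G + c (b(c, G) = (G + c) - 5 = -5 + G + c)
N = -150/137 (N = 150/(-137) = 150*(-1/137) = -150/137 ≈ -1.0949)
p(u, Q) = -Q*(-5 + 2*Q)/2 (p(u, Q) = -((-4*0)*u + (-5 + Q + Q)*Q)/2 = -(0*u + (-5 + 2*Q)*Q)/2 = -(0 + Q*(-5 + 2*Q))/2 = -Q*(-5 + 2*Q)/2)
p(-11, 4)*(-143 + N) = ((½)*4*(5 - 2*4))*(-143 - 150/137) = ((½)*4*(5 - 8))*(-19741/137) = ((½)*4*(-3))*(-19741/137) = -6*(-19741/137) = 118446/137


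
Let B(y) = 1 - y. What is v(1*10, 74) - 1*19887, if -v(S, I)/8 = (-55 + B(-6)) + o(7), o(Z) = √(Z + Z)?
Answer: -19503 - 8*√14 ≈ -19533.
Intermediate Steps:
o(Z) = √2*√Z (o(Z) = √(2*Z) = √2*√Z)
v(S, I) = 384 - 8*√14 (v(S, I) = -8*((-55 + (1 - 1*(-6))) + √2*√7) = -8*((-55 + (1 + 6)) + √14) = -8*((-55 + 7) + √14) = -8*(-48 + √14) = 384 - 8*√14)
v(1*10, 74) - 1*19887 = (384 - 8*√14) - 1*19887 = (384 - 8*√14) - 19887 = -19503 - 8*√14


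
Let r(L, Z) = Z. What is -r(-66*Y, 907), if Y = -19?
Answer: -907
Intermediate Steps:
-r(-66*Y, 907) = -1*907 = -907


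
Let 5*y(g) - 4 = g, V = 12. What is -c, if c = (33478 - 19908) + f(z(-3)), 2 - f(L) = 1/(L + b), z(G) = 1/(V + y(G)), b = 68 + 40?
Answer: -89480135/6593 ≈ -13572.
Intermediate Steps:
b = 108
y(g) = ⅘ + g/5
z(G) = 1/(64/5 + G/5) (z(G) = 1/(12 + (⅘ + G/5)) = 1/(64/5 + G/5))
f(L) = 2 - 1/(108 + L) (f(L) = 2 - 1/(L + 108) = 2 - 1/(108 + L))
c = 89480135/6593 (c = (33478 - 19908) + (215 + 2*(5/(64 - 3)))/(108 + 5/(64 - 3)) = 13570 + (215 + 2*(5/61))/(108 + 5/61) = 13570 + (215 + 10/61)/(6593/61) = 13570 + (61/6593)*(13125/61) = 13570 + 13125/6593 = 89480135/6593 ≈ 13572.)
-c = -1*89480135/6593 = -89480135/6593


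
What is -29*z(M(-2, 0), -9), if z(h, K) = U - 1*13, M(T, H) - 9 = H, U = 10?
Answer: 87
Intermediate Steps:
M(T, H) = 9 + H
z(h, K) = -3 (z(h, K) = 10 - 1*13 = 10 - 13 = -3)
-29*z(M(-2, 0), -9) = -29*(-3) = 87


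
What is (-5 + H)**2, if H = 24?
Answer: 361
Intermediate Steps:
(-5 + H)**2 = (-5 + 24)**2 = 19**2 = 361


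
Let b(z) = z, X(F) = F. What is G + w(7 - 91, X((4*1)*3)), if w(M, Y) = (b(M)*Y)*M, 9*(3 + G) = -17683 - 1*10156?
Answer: 734182/9 ≈ 81576.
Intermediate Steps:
G = -27866/9 (G = -3 + (-17683 - 1*10156)/9 = -3 + (-17683 - 10156)/9 = -3 + (1/9)*(-27839) = -3 - 27839/9 = -27866/9 ≈ -3096.2)
w(M, Y) = Y*M**2 (w(M, Y) = (M*Y)*M = Y*M**2)
G + w(7 - 91, X((4*1)*3)) = -27866/9 + ((4*1)*3)*(7 - 91)**2 = -27866/9 + (4*3)*(-84)**2 = -27866/9 + 12*7056 = -27866/9 + 84672 = 734182/9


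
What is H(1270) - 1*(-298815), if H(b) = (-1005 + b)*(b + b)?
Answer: 971915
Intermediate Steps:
H(b) = 2*b*(-1005 + b) (H(b) = (-1005 + b)*(2*b) = 2*b*(-1005 + b))
H(1270) - 1*(-298815) = 2*1270*(-1005 + 1270) - 1*(-298815) = 2*1270*265 + 298815 = 673100 + 298815 = 971915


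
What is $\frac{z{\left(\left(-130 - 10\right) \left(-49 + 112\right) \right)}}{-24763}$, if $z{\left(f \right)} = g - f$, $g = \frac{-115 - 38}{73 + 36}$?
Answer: $- \frac{961227}{2699167} \approx -0.35612$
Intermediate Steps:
$g = - \frac{153}{109} \approx -1.4037$
$z{\left(f \right)} = - \frac{153}{109} - f$
$\frac{z{\left(\left(-130 - 10\right) \left(-49 + 112\right) \right)}}{-24763} = \frac{- \frac{153}{109} - \left(-130 - 10\right) \left(-49 + 112\right)}{-24763} = \left(- \frac{153}{109} - \left(-140\right) 63\right) \left(- \frac{1}{24763}\right) = \left(- \frac{153}{109} - -8820\right) \left(- \frac{1}{24763}\right) = \left(- \frac{153}{109} + 8820\right) \left(- \frac{1}{24763}\right) = \frac{961227}{109} \left(- \frac{1}{24763}\right) = - \frac{961227}{2699167}$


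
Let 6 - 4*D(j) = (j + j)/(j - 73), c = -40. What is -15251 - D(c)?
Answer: -3447025/226 ≈ -15252.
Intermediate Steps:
D(j) = 3/2 - j/(2*(-73 + j)) (D(j) = 3/2 - (j + j)/(4*(j - 73)) = 3/2 - 2*j/(4*(-73 + j)) = 3/2 - j/(2*(-73 + j)))
-15251 - D(c) = -15251 - (-219/2 - 40)/(-73 - 40) = -15251 - (-299)/((-113)*2) = -15251 - (-1)*(-299)/(113*2) = -15251 - 1*299/226 = -15251 - 299/226 = -3447025/226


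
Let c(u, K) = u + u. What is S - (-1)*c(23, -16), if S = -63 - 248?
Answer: -265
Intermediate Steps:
S = -311
c(u, K) = 2*u
S - (-1)*c(23, -16) = -311 - (-1)*2*23 = -311 - (-1)*46 = -311 - 1*(-46) = -311 + 46 = -265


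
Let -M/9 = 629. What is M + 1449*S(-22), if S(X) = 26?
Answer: 32013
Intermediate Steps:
M = -5661 (M = -9*629 = -5661)
M + 1449*S(-22) = -5661 + 1449*26 = -5661 + 37674 = 32013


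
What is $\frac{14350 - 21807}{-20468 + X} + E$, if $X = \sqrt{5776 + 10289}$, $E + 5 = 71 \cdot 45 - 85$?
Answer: $\frac{10932003509}{3520361} + \frac{22371 \sqrt{1785}}{418922959} \approx 3105.4$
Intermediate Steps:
$E = 3105$ ($E = -5 + \left(71 \cdot 45 - 85\right) = -5 + \left(3195 - 85\right) = -5 + 3110 = 3105$)
$X = 3 \sqrt{1785}$ ($X = \sqrt{16065} = 3 \sqrt{1785} \approx 126.75$)
$\frac{14350 - 21807}{-20468 + X} + E = \frac{14350 - 21807}{-20468 + 3 \sqrt{1785}} + 3105 = - \frac{7457}{-20468 + 3 \sqrt{1785}} + 3105 = 3105 - \frac{7457}{-20468 + 3 \sqrt{1785}}$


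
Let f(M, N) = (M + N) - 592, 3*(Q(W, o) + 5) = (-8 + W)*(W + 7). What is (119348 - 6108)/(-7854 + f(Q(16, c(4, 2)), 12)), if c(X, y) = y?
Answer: -339720/25133 ≈ -13.517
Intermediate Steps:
Q(W, o) = -5 + (-8 + W)*(7 + W)/3 (Q(W, o) = -5 + ((-8 + W)*(W + 7))/3 = -5 + ((-8 + W)*(7 + W))/3 = -5 + (-8 + W)*(7 + W)/3)
f(M, N) = -592 + M + N
(119348 - 6108)/(-7854 + f(Q(16, c(4, 2)), 12)) = (119348 - 6108)/(-7854 + (-592 + (-71/3 - ⅓*16 + (⅓)*16²) + 12)) = 113240/(-7854 + (-592 + (-71/3 - 16/3 + (⅓)*256) + 12)) = 113240/(-7854 + (-592 + (-71/3 - 16/3 + 256/3) + 12)) = 113240/(-7854 + (-592 + 169/3 + 12)) = 113240/(-7854 - 1571/3) = 113240/(-25133/3) = 113240*(-3/25133) = -339720/25133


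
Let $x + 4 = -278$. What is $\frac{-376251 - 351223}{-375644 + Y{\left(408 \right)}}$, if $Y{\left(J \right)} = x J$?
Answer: $\frac{363737}{245350} \approx 1.4825$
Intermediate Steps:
$x = -282$ ($x = -4 - 278 = -282$)
$Y{\left(J \right)} = - 282 J$
$\frac{-376251 - 351223}{-375644 + Y{\left(408 \right)}} = \frac{-376251 - 351223}{-375644 - 115056} = - \frac{727474}{-375644 - 115056} = - \frac{727474}{-490700} = \left(-727474\right) \left(- \frac{1}{490700}\right) = \frac{363737}{245350}$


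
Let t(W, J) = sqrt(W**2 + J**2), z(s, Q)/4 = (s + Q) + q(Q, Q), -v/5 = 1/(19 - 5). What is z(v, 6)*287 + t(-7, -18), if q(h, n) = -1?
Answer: 5330 + sqrt(373) ≈ 5349.3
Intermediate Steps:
v = -5/14 (v = -5/(19 - 5) = -5/14 ≈ -0.35714)
z(s, Q) = -4 + 4*Q + 4*s (z(s, Q) = 4*((s + Q) - 1) = 4*((Q + s) - 1) = 4*(-1 + Q + s) = -4 + 4*Q + 4*s)
t(W, J) = sqrt(J**2 + W**2)
z(v, 6)*287 + t(-7, -18) = (-4 + 4*6 + 4*(-5/14))*287 + sqrt((-18)**2 + (-7)**2) = (-4 + 24 - 10/7)*287 + sqrt(324 + 49) = (130/7)*287 + sqrt(373) = 5330 + sqrt(373)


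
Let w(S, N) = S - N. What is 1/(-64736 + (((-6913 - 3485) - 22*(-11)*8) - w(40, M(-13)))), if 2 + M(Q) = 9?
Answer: -1/73231 ≈ -1.3655e-5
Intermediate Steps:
M(Q) = 7 (M(Q) = -2 + 9 = 7)
1/(-64736 + (((-6913 - 3485) - 22*(-11)*8) - w(40, M(-13)))) = 1/(-64736 + (((-6913 - 3485) - 22*(-11)*8) - (40 - 1*7))) = 1/(-64736 + ((-10398 + 242*8) - (40 - 7))) = 1/(-64736 + ((-10398 + 1936) - 1*33)) = 1/(-64736 + (-8462 - 33)) = 1/(-64736 - 8495) = 1/(-73231) = -1/73231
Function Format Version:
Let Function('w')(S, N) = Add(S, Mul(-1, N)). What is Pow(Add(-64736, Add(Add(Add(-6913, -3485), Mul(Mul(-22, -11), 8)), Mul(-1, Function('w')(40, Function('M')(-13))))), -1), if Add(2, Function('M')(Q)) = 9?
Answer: Rational(-1, 73231) ≈ -1.3655e-5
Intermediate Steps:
Function('M')(Q) = 7 (Function('M')(Q) = Add(-2, 9) = 7)
Pow(Add(-64736, Add(Add(Add(-6913, -3485), Mul(Mul(-22, -11), 8)), Mul(-1, Function('w')(40, Function('M')(-13))))), -1) = Pow(Add(-64736, Add(Add(Add(-6913, -3485), Mul(Mul(-22, -11), 8)), Mul(-1, Add(40, Mul(-1, 7))))), -1) = Pow(Add(-64736, Add(Add(-10398, Mul(242, 8)), Mul(-1, Add(40, -7)))), -1) = Pow(Add(-64736, Add(Add(-10398, 1936), Mul(-1, 33))), -1) = Pow(Add(-64736, Add(-8462, -33)), -1) = Pow(Add(-64736, -8495), -1) = Pow(-73231, -1) = Rational(-1, 73231)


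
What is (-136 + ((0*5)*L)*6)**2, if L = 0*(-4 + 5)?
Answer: 18496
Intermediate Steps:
L = 0 (L = 0*1 = 0)
(-136 + ((0*5)*L)*6)**2 = (-136 + ((0*5)*0)*6)**2 = (-136 + (0*0)*6)**2 = (-136 + 0*6)**2 = (-136 + 0)**2 = (-136)**2 = 18496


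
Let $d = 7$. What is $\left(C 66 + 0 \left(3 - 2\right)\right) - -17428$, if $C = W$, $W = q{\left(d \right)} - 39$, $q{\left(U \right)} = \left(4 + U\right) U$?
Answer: $19936$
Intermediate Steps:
$q{\left(U \right)} = U \left(4 + U\right)$
$W = 38$ ($W = 7 \left(4 + 7\right) - 39 = 7 \cdot 11 - 39 = 77 - 39 = 38$)
$C = 38$
$\left(C 66 + 0 \left(3 - 2\right)\right) - -17428 = \left(38 \cdot 66 + 0 \left(3 - 2\right)\right) - -17428 = \left(2508 + 0 \cdot 1\right) + 17428 = \left(2508 + 0\right) + 17428 = 2508 + 17428 = 19936$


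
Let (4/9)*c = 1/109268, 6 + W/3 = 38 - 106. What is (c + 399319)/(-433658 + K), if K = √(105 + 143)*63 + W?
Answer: -9465697135942595/10284898036387792 - 10995462700551*√62/41139592145551168 ≈ -0.92245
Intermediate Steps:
W = -222 (W = -18 + 3*(38 - 106) = -18 + 3*(-68) = -18 - 204 = -222)
c = 9/437072 (c = (9/4)/109268 = (9/4)*(1/109268) = 9/437072 ≈ 2.0592e-5)
K = -222 + 126*√62 (K = √(105 + 143)*63 - 222 = √248*63 - 222 = (2*√62)*63 - 222 = 126*√62 - 222 = -222 + 126*√62 ≈ 770.13)
(c + 399319)/(-433658 + K) = (9/437072 + 399319)/(-433658 + (-222 + 126*√62)) = 174531153977/(437072*(-433880 + 126*√62))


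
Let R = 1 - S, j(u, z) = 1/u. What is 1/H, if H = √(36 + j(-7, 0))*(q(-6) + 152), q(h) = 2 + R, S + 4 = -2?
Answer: √1757/40411 ≈ 0.0010373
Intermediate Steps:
S = -6 (S = -4 - 2 = -6)
R = 7 (R = 1 - 1*(-6) = 1 + 6 = 7)
q(h) = 9 (q(h) = 2 + 7 = 9)
H = 23*√1757 (H = √(36 + 1/(-7))*(9 + 152) = √(36 - ⅐)*161 = √(251/7)*161 = (√1757/7)*161 = 23*√1757 ≈ 964.08)
1/H = 1/(23*√1757) = √1757/40411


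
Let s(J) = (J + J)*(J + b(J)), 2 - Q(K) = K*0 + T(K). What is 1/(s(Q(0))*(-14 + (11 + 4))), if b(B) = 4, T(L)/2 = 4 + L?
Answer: 1/24 ≈ 0.041667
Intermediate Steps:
T(L) = 8 + 2*L (T(L) = 2*(4 + L) = 8 + 2*L)
Q(K) = -6 - 2*K (Q(K) = 2 - (K*0 + (8 + 2*K)) = 2 - (0 + (8 + 2*K)) = 2 - (8 + 2*K) = 2 + (-8 - 2*K) = -6 - 2*K)
s(J) = 2*J*(4 + J) (s(J) = (J + J)*(J + 4) = (2*J)*(4 + J) = 2*J*(4 + J))
1/(s(Q(0))*(-14 + (11 + 4))) = 1/((2*(-6 - 2*0)*(4 + (-6 - 2*0)))*(-14 + (11 + 4))) = 1/((2*(-6 + 0)*(4 + (-6 + 0)))*(-14 + 15)) = 1/((2*(-6)*(4 - 6))*1) = 1/((2*(-6)*(-2))*1) = 1/(24*1) = 1/24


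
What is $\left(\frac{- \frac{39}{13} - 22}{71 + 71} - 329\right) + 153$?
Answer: $- \frac{25017}{142} \approx -176.18$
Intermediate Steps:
$\left(\frac{- \frac{39}{13} - 22}{71 + 71} - 329\right) + 153 = \left(\frac{\left(-39\right) \frac{1}{13} - 22}{142} - 329\right) + 153 = \left(\left(-3 - 22\right) \frac{1}{142} - 329\right) + 153 = \left(\left(-25\right) \frac{1}{142} - 329\right) + 153 = \left(- \frac{25}{142} - 329\right) + 153 = - \frac{46743}{142} + 153 = - \frac{25017}{142}$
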